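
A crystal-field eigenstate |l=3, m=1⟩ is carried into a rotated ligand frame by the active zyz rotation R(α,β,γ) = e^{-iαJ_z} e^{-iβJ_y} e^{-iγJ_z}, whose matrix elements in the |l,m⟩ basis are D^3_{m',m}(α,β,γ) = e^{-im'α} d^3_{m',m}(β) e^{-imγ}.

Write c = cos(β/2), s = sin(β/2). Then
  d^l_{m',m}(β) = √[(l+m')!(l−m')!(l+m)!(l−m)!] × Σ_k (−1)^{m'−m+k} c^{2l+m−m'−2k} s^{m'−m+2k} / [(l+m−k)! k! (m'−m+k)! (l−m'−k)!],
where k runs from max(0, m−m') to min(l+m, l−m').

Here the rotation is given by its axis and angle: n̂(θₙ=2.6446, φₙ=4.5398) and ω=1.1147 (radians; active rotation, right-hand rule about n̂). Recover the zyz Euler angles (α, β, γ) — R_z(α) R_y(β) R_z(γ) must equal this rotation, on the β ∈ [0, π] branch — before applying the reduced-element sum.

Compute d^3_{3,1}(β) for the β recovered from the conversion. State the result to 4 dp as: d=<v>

d=0.2160

Axis–angle → zyz. n̂ = (sinθₙcosφₙ, sinθₙsinφₙ, cosθₙ) = (-0.081880, -0.469701, -0.879020), ω = 1.1147.
R = I cosω + sinω [n̂]ₓ + (1−cosω) n̂n̂ᵀ gives
  R = [+0.444198, +0.810686, -0.381414; -0.767646, +0.563895, +0.304536; +0.461961, +0.157516, +0.872801]
β = atan2(√(R₁₃²+R₂₃²), R₃₃) = 0.509885; α = atan2(R₂₃, R₁₃) mod 2π = 2.467804; γ = atan2(R₃₂, −R₃₁) mod 2π = 2.812982
d^3_{3,1}(β=0.5099) via the finite sum:
Half-angle: c=0.967678, s=0.252190. N=√(720·1·24·2)=185.903201
Admissible k: 0..0 (factorial args all ≥0)
  k=0: (−1)^2·185.9032/(48)·0.9677^4·0.2522^2 = +0.215985
d^3_{3,1}(0.5099) = +0.215985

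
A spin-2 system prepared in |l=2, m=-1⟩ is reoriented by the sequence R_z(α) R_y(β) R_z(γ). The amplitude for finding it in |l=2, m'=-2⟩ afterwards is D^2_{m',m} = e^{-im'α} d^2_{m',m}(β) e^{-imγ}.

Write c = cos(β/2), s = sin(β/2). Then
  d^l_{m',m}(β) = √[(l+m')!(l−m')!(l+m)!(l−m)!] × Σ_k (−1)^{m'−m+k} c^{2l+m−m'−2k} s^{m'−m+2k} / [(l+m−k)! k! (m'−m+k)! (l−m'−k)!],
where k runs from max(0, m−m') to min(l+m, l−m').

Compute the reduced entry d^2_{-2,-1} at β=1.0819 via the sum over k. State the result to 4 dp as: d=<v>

d=0.6487

d^2_{-2,-1}(β=1.0819) via the finite sum:
c=cos(1.081900/2)=0.857220, s=sin(1.081900/2)=0.514951; N=√[1·24·1·6]=12.000000
k: max(0,(-1)−(-2))=1 … min(2+(-1),2−(-2))=1
  k=1: (−1)^0·12.0000/(6)·0.8572^3·0.5150^1 = +0.648742
d^2_{-2,-1}(1.0819) = +0.648742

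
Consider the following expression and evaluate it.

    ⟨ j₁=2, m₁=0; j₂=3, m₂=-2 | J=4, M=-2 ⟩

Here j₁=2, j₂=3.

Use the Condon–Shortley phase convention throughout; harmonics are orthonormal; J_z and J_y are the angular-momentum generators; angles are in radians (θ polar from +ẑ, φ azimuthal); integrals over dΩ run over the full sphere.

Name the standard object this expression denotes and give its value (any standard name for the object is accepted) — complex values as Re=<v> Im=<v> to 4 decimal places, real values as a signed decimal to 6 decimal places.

Clebsch–Gordan coefficient, +√(12/35) ≈ +0.585540

This is a Clebsch–Gordan (vector-coupling) coefficient.
triangle: 1!*3!*5!/10! = 720/3628800
(j±m)!: 2!*2!*1!*5!*2!*6! = 691200
prefactor² = (2J+1)*Δ*N² = 8640/7
  k=0: +1/(0!*1!*2!*1!*1!*4!) = 1/48
  k=1: −1/(1!*0!*1!*0!*2!*5!) = -1/240
Σ = 1/60  ⇒  CG² = 8640/7*(1/60)² = 12/35
CG = +√(12/35) = +0.585540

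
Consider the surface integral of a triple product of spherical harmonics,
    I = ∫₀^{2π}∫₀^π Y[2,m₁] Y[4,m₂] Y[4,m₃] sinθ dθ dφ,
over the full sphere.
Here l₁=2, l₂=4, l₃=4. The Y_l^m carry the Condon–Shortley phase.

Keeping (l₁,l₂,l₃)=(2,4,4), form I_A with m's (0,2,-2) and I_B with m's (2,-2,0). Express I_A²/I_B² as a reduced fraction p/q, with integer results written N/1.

16/135

Shared (l₁,l₂,l₃)=(2,4,4): N and (l;000)² cancel in I_A²/I_B².
A: Δ = 2!·2!·6!/11! = 1/13860; Racah Σ t=0..2: t=0:+1/2880 t=1:−1/120 t=2:+1/192 = -1/360; ⇒ 3j(2 4 4; 0 2 -2)² = 16/3465, sgn -1
B: Δ = 2!·2!·6!/11! = 1/13860; Racah Σ t=0..0: t=0:+1/192 = 1/192; ⇒ 3j(2 4 4; 2 -2 0)² = 3/77, sgn +1
I_A²/I_B² = (16/3465)/(3/77) = 16/135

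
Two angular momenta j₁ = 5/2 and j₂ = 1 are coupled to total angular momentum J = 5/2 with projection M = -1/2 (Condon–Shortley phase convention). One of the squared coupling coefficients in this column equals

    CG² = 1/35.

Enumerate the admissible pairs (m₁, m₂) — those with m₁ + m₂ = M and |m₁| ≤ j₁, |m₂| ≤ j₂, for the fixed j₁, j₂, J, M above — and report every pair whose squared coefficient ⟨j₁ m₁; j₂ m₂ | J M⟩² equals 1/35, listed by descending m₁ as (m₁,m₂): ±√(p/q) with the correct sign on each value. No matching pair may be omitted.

Admissible pairs with m₁+m₂ = M = -1/2: (-3/2,1), (-1/2,0), (1/2,-1)
  (m₁,m₂)=(1/2,-1): CG² = 18/35, CG = +√(18/35)
  (m₁,m₂)=(-1/2,0): CG² = 1/35, CG = −√(1/35)   ← matches the target
  (m₁,m₂)=(-3/2,1): CG² = 16/35, CG = −√(16/35)
Pairs with CG² = 1/35: (-1/2,0): −√(1/35)

(-1/2,0): −√(1/35)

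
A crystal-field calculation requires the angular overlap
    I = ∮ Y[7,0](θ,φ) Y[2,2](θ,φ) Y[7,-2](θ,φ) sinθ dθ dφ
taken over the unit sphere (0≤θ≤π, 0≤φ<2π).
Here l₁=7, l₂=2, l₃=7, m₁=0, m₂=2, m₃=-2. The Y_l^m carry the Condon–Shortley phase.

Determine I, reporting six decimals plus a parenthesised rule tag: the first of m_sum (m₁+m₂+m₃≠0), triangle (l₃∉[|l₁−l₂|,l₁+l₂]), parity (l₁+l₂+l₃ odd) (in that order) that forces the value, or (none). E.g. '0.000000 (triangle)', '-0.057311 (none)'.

Checks pass: Σm=0; 16 even; l₃=7∈[5,9].
(2·7+1)(2·2+1)(2·7+1) = 1125
Δ: 2! 12! 2! / 17! → 1/185640
sum: t=0:+1/2419200 t=1:−1/518400 t=2:+1/2419200 = -1/907200
3j²(7 2 7; 0 0 0) = Δ·Π!·Σ² = 56/3315  (sign +1)
sum: t=2:+1/2419200 = 1/2419200
3j²(7 2 7; 0 2 -2) = Δ·Π!·Σ² = 27/1105  (sign -1)
combine: 4πI² = 1125·56/3315·27/1105 = 22680/48841
take √, sign -1: I = -0.19223140
No selection rule forces the value: the integral is nonzero (none).

-0.192231 (none)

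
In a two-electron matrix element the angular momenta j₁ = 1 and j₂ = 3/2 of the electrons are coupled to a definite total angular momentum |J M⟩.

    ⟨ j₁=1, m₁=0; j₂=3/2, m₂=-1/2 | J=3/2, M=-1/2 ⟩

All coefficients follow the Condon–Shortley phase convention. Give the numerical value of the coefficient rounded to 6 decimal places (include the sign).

+0.258199  (= +√(1/15))

j₁+j₂−J=1  J+j₁−j₂=1  J−j₁+j₂=2  j₁+j₂+J+1=5
(j₁±m₁, j₂±m₂, J±M) = (1,1,1,2,1,2)
P² = 4/15
sum k=0..1:
  [0] +1/1 = 1
  [1] −1/2 = -1/2
S = 1/2
C² = P²·S² = 1/15 ; C = +0.258199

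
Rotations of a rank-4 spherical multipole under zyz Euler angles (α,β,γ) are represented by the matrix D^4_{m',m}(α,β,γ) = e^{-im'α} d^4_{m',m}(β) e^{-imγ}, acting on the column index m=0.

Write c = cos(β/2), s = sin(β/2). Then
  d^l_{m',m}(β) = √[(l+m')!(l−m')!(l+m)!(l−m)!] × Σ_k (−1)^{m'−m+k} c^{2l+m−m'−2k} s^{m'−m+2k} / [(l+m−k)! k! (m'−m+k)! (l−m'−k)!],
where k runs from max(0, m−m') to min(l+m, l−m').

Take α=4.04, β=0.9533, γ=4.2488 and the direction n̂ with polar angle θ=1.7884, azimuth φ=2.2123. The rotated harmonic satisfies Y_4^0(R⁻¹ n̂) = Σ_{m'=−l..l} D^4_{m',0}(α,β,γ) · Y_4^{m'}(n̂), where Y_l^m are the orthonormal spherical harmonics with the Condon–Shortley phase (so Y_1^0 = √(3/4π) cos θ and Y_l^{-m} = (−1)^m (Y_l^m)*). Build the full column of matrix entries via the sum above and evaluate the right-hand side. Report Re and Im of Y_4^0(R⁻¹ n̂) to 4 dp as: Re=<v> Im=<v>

Re=0.0199 Im=0.0000

Need the full column D^4_{m',0} for m'=−4..4 at α=4.0400, β=0.9533, γ=4.2488.
cos(β/2)=0.888537, sin(β/2)=0.458805
d^4_{-4,0}: single k=4 term ⇒ +0.231081;  D = -0.207871-0.100936i
d^4_{-3,0}: k∈[3..4] ⇒ +0.632887 -0.168745 = +0.464142;  D = +0.418665-0.200367i
d^4_{-2,0}: k∈[2..4] ⇒ +0.982722 -0.698723 +0.069862 = +0.353861;  D = -0.079300+0.344861i
d^4_{-1,0}: k∈[1..4] ⇒ +0.897163 -1.435253 +0.382679 -0.017005 = -0.172416;  D = +0.107391+0.134888i
d^4_{0,0}: k∈[0..4] ⇒ +0.388511 -1.657408 +0.994300 -0.117826 +0.001963 = -0.390459;  D = -0.390459+0.000000i
d^4_{1,0}: k∈[0..3] ⇒ -0.897163 +1.435253 -0.382679 +0.017005 = +0.172416;  D = -0.107391+0.134888i
d^4_{2,0}: k∈[0..2] ⇒ +0.982722 -0.698723 +0.069862 = +0.353861;  D = -0.079300-0.344861i
d^4_{3,0}: k∈[0..1] ⇒ -0.632887 +0.168745 = -0.464142;  D = -0.418665-0.200367i
d^4_{4,0}: single k=0 term ⇒ +0.231081;  D = -0.207871+0.100936i
Y_4^{m'}(θ=1.7884,φ=2.2123) and Σ D·Y over m':
  (-0.2079-0.1009i)·(-0.3374-0.2189i)  (+0.4187-0.2004i)·(-0.2360+0.0871i)  (-0.0793+0.3449i)·(+0.0610-0.2060i)  (+0.1074+0.1349i)·(-0.1596-0.2136i)  (-0.3905+0.0000i)·(+0.1775+0.0000i)  (-0.1074+0.1349i)·(+0.1596-0.2136i)  (-0.0793-0.3449i)·(+0.0610+0.2060i)  (-0.4187-0.2004i)·(+0.2360+0.0871i)  (-0.2079+0.1009i)·(-0.3374+0.2189i)
Y_4^0(R⁻¹ n̂) = +0.019909+0.000000i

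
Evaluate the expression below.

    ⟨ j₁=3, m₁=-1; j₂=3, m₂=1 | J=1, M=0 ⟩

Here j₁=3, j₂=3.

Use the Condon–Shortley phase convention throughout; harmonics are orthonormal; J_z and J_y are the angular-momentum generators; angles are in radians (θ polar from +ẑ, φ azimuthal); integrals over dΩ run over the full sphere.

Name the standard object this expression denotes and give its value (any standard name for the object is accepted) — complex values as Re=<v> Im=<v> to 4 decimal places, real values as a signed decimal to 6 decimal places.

Clebsch–Gordan coefficient, −√(1/28) ≈ -0.188982

This is a Clebsch–Gordan (vector-coupling) coefficient.
triangle: 5!*1!*1!/8! = 120/40320
(j±m)!: 2!*4!*4!*2!*1!*1! = 2304
prefactor² = (2J+1)*Δ*N² = 144/7
  k=3: −1/(3!*2!*1!*1!*0!*0!) = -1/12
  k=4: +1/(4!*1!*0!*0!*1!*1!) = 1/24
Σ = -1/24  ⇒  CG² = 144/7*(-1/24)² = 1/28
CG = −√(1/28) = -0.188982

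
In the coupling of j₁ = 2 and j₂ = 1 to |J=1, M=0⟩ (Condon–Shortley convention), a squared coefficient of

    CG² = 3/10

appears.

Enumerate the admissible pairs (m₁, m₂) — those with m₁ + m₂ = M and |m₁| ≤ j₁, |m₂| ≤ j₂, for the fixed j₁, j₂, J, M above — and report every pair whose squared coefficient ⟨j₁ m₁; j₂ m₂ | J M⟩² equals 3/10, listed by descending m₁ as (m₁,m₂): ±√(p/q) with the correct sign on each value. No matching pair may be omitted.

(1,-1): +√(3/10); (-1,1): +√(3/10)

Admissible pairs with m₁+m₂ = M = 0: (-1,1), (0,0), (1,-1)
  (m₁,m₂)=(1,-1): CG² = 3/10, CG = +√(3/10)   ← matches the target
  (m₁,m₂)=(0,0): CG² = 2/5, CG = −√(2/5)
  (m₁,m₂)=(-1,1): CG² = 3/10, CG = +√(3/10)   ← matches the target
Pairs with CG² = 3/10: (1,-1): +√(3/10); (-1,1): +√(3/10)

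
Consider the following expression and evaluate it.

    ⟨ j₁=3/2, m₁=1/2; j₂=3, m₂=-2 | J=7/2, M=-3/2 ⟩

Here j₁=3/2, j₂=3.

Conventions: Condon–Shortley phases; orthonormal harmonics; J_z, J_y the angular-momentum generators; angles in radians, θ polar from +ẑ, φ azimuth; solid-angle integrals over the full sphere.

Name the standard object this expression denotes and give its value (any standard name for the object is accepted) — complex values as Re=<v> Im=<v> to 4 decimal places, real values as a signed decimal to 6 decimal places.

This is a Clebsch–Gordan (vector-coupling) coefficient.
j₁+j₂−J=1  J+j₁−j₂=2  J−j₁+j₂=5  j₁+j₂+J+1=9
(j₁±m₁, j₂±m₂, J±M) = (2,1,1,5,2,5)
P² = 6400/21
sum k=0..1:
  [0] +1/24 = 1/24
  [1] −1/240 = -1/240
S = 3/80
C² = P²·S² = 3/7 ; C = +0.654654

Clebsch–Gordan coefficient, +√(3/7) ≈ +0.654654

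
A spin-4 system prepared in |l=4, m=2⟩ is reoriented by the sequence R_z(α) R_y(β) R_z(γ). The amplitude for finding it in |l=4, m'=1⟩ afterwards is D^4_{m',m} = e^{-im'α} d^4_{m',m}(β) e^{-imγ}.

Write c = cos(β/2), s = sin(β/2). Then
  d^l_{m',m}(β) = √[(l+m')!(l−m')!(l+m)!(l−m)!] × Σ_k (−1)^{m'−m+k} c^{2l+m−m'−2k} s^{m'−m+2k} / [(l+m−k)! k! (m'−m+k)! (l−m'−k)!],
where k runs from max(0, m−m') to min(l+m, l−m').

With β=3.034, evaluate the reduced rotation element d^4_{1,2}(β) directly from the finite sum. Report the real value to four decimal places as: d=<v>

d=0.0022

d^4_{1,2}(β=3.0340) via the finite sum:
Half-angle: c=0.053770, s=0.998553. N=√(120·6·720·2)=1018.233765
k∈{1,2,3} keeps every argument non-negative
  k=1: (−1)^0·1018.2338/(240)·0.0538^7·0.9986^1 = +0.000000
  k=2: (−1)^1·1018.2338/(48)·0.0538^5·0.9986^3 = -0.000009
  k=3: (−1)^2·1018.2338/(72)·0.0538^3·0.9986^5 = +0.002183
d^4_{1,2}(3.0340) = +0.000000 -0.000009 +0.002183 = +0.002173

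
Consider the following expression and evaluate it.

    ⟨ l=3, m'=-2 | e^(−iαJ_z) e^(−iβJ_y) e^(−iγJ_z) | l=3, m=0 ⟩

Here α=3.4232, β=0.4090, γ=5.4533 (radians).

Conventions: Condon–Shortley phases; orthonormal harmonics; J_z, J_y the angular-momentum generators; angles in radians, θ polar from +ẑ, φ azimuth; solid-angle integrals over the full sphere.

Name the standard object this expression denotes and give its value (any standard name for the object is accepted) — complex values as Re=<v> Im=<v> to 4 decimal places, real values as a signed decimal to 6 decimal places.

Wigner D-matrix element, Re=0.1680 Im=0.1061

This is a Wigner D-matrix element — the rotation-matrix element ⟨l m'| R(α,β,γ) |l m⟩ in the angular-momentum basis.
First d^3_{-2,0}(β=0.4090), then the phase factors e^{-i(-2)α} and e^{-i(0)γ}:
With c≡cos(β/2)=0.979163 and s≡sin(β/2)=0.203078, N=[1·120·6·6]^{1/2}=65.726707
k: max(0,(0)−(-2))=2 … min(3+(0),3−(-2))=3
  k=2: (−1)^0·65.7267/(12)·0.9792^4·0.2031^2 = +0.207637
  k=3: (−1)^1·65.7267/(12)·0.9792^2·0.2031^4 = -0.008931
d^3_{-2,0}(0.4090) = +0.207637 -0.008931 = +0.198705
D = (+0.845543+0.533907i)·(+0.198705)·(+1.000000+0.000000i) = +0.168014+0.106090i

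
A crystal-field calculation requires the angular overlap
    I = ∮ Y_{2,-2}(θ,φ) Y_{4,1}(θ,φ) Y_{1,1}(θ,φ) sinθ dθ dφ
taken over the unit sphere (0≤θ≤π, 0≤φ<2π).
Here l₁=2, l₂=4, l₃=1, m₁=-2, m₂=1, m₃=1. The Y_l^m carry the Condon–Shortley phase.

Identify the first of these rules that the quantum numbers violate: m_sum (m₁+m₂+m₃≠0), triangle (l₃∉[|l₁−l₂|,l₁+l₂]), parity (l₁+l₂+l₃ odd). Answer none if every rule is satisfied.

Σmᵢ = 0  ✓
l₃∈[|l₁−l₂|,l₁+l₂]=[2,6] required, l₃=1 fails  ✗
Σlᵢ = 7 ⇒ odd

triangle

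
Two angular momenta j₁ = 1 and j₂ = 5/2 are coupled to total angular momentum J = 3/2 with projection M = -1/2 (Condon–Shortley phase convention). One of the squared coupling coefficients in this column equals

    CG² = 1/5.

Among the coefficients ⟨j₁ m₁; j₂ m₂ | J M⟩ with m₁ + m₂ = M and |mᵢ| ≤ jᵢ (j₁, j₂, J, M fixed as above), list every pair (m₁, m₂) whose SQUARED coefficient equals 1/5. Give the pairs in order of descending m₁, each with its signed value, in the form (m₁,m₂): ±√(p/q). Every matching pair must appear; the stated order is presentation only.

(-1,1/2): +√(1/5)

Admissible pairs with m₁+m₂ = M = -1/2: (-1,1/2), (0,-1/2), (1,-3/2)
  (m₁,m₂)=(1,-3/2): CG² = 2/5, CG = +√(2/5)
  (m₁,m₂)=(0,-1/2): CG² = 2/5, CG = −√(2/5)
  (m₁,m₂)=(-1,1/2): CG² = 1/5, CG = +√(1/5)   ← matches the target
Pairs with CG² = 1/5: (-1,1/2): +√(1/5)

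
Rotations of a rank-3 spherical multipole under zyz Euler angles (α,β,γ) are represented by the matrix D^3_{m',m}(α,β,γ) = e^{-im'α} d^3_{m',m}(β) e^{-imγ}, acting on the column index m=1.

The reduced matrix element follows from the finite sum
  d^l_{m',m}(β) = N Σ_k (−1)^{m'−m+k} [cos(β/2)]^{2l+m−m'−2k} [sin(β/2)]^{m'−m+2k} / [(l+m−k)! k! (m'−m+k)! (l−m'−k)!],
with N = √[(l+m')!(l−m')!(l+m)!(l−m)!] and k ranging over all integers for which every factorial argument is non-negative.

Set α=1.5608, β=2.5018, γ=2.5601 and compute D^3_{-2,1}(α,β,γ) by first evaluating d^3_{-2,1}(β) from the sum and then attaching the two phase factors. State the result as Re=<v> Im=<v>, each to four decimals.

Re=-0.5064 Im=-0.3186

Split into d^3_{-2,1}(β=2.5018) × two z-phases.
With c≡cos(β/2)=0.314468 and s≡sin(β/2)=0.949268, N=[1·120·24·2]^{1/2}=75.894664
The bounds max(0,m−m')=3 and min(l+m,l−m')=4 give 2 terms
  k=3: (−1)^0·75.8947/(12)·0.3145^3·0.9493^3 = +0.168239
  k=4: (−1)^1·75.8947/(24)·0.3145^1·0.9493^5 = -0.766515
d^3_{-2,1}(2.5018) = +0.168239 -0.766515 = -0.598277
D = (-0.999800+0.019991i)·(-0.598277)·(-0.835644-0.549272i) = -0.506416-0.318556i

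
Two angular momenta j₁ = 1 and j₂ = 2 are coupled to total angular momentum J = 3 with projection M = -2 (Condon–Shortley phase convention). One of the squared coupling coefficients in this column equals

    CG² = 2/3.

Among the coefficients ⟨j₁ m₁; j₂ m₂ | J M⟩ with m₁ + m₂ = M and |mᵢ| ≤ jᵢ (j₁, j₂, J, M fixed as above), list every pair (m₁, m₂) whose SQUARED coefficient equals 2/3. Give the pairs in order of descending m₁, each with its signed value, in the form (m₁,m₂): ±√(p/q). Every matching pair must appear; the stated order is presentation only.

(-1,-1): +√(2/3)

Admissible pairs with m₁+m₂ = M = -2: (-1,-1), (0,-2)
  (m₁,m₂)=(0,-2): CG² = 1/3, CG = +√(1/3)
  (m₁,m₂)=(-1,-1): CG² = 2/3, CG = +√(2/3)   ← matches the target
Pairs with CG² = 2/3: (-1,-1): +√(2/3)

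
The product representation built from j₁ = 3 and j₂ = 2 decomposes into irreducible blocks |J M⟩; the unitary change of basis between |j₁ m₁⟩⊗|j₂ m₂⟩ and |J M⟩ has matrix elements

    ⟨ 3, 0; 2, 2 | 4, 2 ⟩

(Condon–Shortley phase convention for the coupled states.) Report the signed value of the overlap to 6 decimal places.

√[9·1!5!3!/10! · 3!3!4!0!6!2!] = √(15552/7)
  +(−1)^1/∏(1,0,2,3,3,0)! = -1/72  (running -1/72)
⟨..|..⟩ = √(15552/7)·(-1/72) = -0.654654

-0.654654  (= −√(3/7))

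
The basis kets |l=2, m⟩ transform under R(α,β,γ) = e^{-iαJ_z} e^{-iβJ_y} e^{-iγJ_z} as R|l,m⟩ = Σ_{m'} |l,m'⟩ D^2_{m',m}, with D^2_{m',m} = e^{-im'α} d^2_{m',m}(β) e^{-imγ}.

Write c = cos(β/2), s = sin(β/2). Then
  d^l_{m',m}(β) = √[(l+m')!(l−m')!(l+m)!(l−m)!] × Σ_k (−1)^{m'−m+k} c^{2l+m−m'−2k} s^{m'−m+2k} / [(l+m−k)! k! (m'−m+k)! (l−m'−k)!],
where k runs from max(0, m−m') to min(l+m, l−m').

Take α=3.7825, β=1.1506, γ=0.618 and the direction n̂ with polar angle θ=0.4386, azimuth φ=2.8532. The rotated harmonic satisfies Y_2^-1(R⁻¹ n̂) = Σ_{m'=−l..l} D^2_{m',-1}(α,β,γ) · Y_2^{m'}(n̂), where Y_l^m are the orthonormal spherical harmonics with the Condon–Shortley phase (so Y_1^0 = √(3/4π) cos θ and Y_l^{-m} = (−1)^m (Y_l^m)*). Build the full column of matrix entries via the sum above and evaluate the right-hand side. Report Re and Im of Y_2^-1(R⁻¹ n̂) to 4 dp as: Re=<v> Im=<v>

Need the full column D^2_{m',-1} for m'=−2..2 at α=3.7825, β=1.1506, γ=0.6180.
cos(β/2)=0.839029, sin(β/2)=0.544087
d^2_{-2,-1}: single k=1 term ⇒ +0.642731;  D = -0.207675+0.608255i
d^2_{-1,-1}: k∈[0..1] ⇒ +0.495574 -0.625189 = -0.129615;  D = +0.039773+0.123362i
d^2_{0,-1}: k∈[0..1] ⇒ -0.787181 +0.331022 = -0.456159;  D = -0.371788-0.264302i
d^2_{1,-1}: k∈[0..1] ⇒ +0.625189 -0.087634 = +0.537555;  D = -0.537414+0.012313i
d^2_{2,-1}: single k=0 term ⇒ -0.270278;  D = -0.212884+0.166525i
Y_2^{m'}(θ=0.4386,φ=2.8532) and Σ D·Y over m':
  (-0.2077+0.6083i)·(+0.0584+0.0380i)  (+0.0398+0.1234i)·(-0.2848-0.0845i)  (-0.3718-0.2643i)·(+0.4601+0.0000i)  (-0.5374+0.0123i)·(+0.2848-0.0845i)  (-0.2129+0.1665i)·(+0.0584-0.0380i)
Y_2^-1(R⁻¹ n̂) = -0.365313-0.065760i

Re=-0.3653 Im=-0.0658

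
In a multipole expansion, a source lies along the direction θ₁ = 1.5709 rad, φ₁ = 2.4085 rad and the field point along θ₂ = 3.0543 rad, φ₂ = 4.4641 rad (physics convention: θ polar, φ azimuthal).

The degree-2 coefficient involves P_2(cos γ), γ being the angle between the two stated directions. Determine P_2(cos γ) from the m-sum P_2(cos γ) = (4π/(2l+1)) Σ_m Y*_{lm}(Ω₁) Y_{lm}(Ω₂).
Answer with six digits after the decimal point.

-0.497536

Addition theorem: P_2(cos γ) = (4π/5) Σ_m Y*_{lm}(Ω₁) Y_{lm}(Ω₂), m = −2…2:
  [-2]  conj(Y_{2,-2})(Ω₁) = +0.040335-0.384163i ; Y_{2,-2}(Ω₂) = -0.002581-0.001399i ; Δ = -0.000641+0.000935i
  [-1]  conj(Y_{2,-1})(Ω₁) = +0.000060-0.000054i ; Y_{2,-1}(Ω₂) = +0.016488-0.065038i ; Δ = -0.000003-0.000005i
  [+0]  conj(Y_{2,0})(Ω₁) = -0.315392-0.000000i ; Y_{2,0}(Ω₂) = +0.623592+0.000000i ; Δ = -0.196676-0.000000i
  [+1]  conj(Y_{2,1})(Ω₁) = -0.000060-0.000054i ; Y_{2,1}(Ω₂) = -0.016488-0.065038i ; Δ = -0.000003+0.000005i
  [+2]  conj(Y_{2,2})(Ω₁) = +0.040335+0.384163i ; Y_{2,2}(Ω₂) = -0.002581+0.001399i ; Δ = -0.000641-0.000935i
Σ over m = -0.197963+0.000000i; ×(4π/5) → -0.497536+0.000000i. Real part: -0.497536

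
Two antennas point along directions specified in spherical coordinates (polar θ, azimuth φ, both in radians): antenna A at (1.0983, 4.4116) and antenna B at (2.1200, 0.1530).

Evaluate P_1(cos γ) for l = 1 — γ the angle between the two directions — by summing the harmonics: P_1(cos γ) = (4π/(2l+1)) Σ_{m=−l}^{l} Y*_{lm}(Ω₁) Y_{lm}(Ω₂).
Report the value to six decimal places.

-0.570511

Addition theorem: P_1(cos γ) = (4π/3) Σ_m Y*_{lm}(Ω₁) Y_{lm}(Ω₂), m = −1…1:
  term(m=-1) = -0.03974 - 0.08148j   from Y*(Ω₁)=-0.09115 - 0.29383j, Y(Ω₂)=0.29124 - 0.04491j
  term(m=+0) = -0.05672 + 0.00000j   from Y*(Ω₁)=0.22237 + 0.00000j, Y(Ω₂)=-0.25505 + 0.00000j
  term(m=+1) = -0.03974 + 0.08148j   from Y*(Ω₁)=0.09115 - 0.29383j, Y(Ω₂)=-0.29124 - 0.04491j
Accumulated sum -0.13620 + 0.00000j; after 4π/(2l+1) scaling, -0.57051 + 0.00000j ⇒ P_1 = -0.570511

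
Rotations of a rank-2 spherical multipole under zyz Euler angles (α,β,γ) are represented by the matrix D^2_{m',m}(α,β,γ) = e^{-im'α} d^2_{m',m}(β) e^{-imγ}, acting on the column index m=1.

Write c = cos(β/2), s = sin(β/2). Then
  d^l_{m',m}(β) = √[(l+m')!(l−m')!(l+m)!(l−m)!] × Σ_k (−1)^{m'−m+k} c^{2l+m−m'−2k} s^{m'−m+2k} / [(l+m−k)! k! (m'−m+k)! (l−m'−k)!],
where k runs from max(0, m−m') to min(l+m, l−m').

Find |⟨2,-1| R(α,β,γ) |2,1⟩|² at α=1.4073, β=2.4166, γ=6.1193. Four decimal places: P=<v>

P=0.1888

D^2_{-1,1}(1.4073,2.4166,6.1193) = e^{-i·-1·1.4073}·d^2_{-1,1}(2.4166)·e^{-i·1·6.1193}. Compute d first:
With c≡cos(β/2)=0.354609 and s≡sin(β/2)=0.935015, N=[1·6·6·1]^{1/2}=6.000000
k: max(0,(1)−(-1))=2 … min(2+(1),2−(-1))=3
  k=2: (−1)^0·6.0000/(2)·0.3546^2·0.9350^2 = +0.329806
  k=3: (−1)^1·6.0000/(6)·0.3546^0·0.9350^4 = -0.764317
d^2_{-1,1}(2.4166) = +0.329806 -0.764317 = -0.434511
|D^2_{-1,1}|² = |d^2_{-1,1}(β)|² = (-0.434511)² = 0.188800 (the z-rotation phases have unit modulus)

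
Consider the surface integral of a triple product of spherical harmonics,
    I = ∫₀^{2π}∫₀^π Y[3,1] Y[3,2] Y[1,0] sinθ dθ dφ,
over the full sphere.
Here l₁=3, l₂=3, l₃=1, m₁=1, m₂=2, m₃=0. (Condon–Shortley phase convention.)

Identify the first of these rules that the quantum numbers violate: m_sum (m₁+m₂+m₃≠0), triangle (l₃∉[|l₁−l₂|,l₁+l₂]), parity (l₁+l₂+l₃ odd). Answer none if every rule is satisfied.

m_sum

azimuthal sum: 1 + 2 + 0 = 3  ✗
0 ≤ 1 ≤ 6 (triangle on l)
L = 3 + 3 + 1 = 7 (odd)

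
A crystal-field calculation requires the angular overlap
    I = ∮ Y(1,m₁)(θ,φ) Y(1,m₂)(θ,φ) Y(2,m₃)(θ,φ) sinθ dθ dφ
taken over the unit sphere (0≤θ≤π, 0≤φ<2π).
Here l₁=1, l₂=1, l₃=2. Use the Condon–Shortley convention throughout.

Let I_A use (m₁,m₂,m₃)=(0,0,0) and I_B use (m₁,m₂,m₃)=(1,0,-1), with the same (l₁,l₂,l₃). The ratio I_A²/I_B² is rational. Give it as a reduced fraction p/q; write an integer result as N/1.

Shared (l₁,l₂,l₃)=(1,1,2): N and (l;000)² cancel in I_A²/I_B².
A: Δ = 0!·2!·2!/5! = 1/30; Racah Σ t=0..0: t=0:+1/1 = 1/1; ⇒ 3j(1 1 2; 0 0 0)² = 2/15, sgn +1
B: Δ = 0!·2!·2!/5! = 1/30; Racah Σ t=0..0: t=0:+1/2 = 1/2; ⇒ 3j(1 1 2; 1 0 -1)² = 1/10, sgn -1
I_A²/I_B² = (2/15)/(1/10) = 4/3

4/3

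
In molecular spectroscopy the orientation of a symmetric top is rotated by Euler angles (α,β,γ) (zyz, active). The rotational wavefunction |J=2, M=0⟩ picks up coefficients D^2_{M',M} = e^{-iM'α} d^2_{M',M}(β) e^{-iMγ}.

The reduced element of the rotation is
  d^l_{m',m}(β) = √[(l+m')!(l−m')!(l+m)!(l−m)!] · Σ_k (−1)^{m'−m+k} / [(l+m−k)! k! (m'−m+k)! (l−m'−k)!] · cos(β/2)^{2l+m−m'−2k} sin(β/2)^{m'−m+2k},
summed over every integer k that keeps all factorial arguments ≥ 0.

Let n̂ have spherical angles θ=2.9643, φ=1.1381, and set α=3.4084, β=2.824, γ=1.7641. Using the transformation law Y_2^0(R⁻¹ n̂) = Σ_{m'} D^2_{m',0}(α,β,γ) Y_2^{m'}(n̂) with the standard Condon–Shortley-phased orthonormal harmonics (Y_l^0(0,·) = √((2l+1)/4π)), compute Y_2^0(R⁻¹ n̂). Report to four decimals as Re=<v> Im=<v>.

Re=0.4504 Im=0.0000

Need the full column D^2_{m',0} for m'=−2..2 at α=3.4084, β=2.8240, γ=1.7641.
cos(β/2)=0.158130, sin(β/2)=0.987418
d^2_{-2,0}: single k=2 term ⇒ +0.059718;  D = +0.051416+0.030376i
d^2_{-1,0}: k∈[1..2] ⇒ +0.009564 -0.372900 = -0.363337;  D = +0.350481+0.095795i
d^2_{0,0}: k∈[0..2] ⇒ +0.000625 -0.097519 +0.950615 = +0.853721;  D = +0.853721+0.000000i
d^2_{1,0}: k∈[0..1] ⇒ -0.009564 +0.372900 = +0.363337;  D = -0.350481+0.095795i
d^2_{2,0}: single k=0 term ⇒ +0.059718;  D = +0.051416-0.030376i
Y_2^{m'}(θ=2.9643,φ=1.1381) and Σ D·Y over m':
  (+0.0514+0.0304i)·(-0.0078-0.0091i)  (+0.3505+0.0958i)·(-0.0562+0.1218i)  (+0.8537+0.0000i)·(+0.6014+0.0000i)  (-0.3505+0.0958i)·(+0.0562+0.1218i)  (+0.0514-0.0304i)·(-0.0078+0.0091i)
Y_2^0(R⁻¹ n̂) = +0.450395-0.000000i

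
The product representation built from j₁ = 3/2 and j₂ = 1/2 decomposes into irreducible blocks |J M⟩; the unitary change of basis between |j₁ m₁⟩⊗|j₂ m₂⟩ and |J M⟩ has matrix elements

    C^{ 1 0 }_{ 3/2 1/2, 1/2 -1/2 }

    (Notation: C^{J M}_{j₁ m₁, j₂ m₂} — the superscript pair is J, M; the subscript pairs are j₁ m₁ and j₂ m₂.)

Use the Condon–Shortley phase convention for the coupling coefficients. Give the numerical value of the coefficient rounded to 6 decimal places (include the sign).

+0.707107

triangle: 1!*2!*0!/4! = 2/24
(j±m)!: 2!*1!*0!*1!*1!*1! = 2
prefactor² = (2J+1)*Δ*N² = 1/2
  k=0: +1/(0!*1!*1!*0!*1!*0!) = 1
Σ = 1  ⇒  CG² = 1/2*1² = 1/2
CG = +√(1/2) = +0.707107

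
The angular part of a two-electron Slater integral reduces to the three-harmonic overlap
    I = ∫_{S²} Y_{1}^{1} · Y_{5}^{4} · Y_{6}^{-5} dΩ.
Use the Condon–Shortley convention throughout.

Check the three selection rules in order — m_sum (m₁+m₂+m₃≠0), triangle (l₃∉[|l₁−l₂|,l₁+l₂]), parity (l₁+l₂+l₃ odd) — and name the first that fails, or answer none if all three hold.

none

m₁+m₂+m₃ = 1 + 4 − 5 = 0  ✓
triangle: |1−5|=4 ≤ l₃=6 ≤ 1+5=6  ✓
parity: l₁+l₂+l₃ = 12 is even  ✓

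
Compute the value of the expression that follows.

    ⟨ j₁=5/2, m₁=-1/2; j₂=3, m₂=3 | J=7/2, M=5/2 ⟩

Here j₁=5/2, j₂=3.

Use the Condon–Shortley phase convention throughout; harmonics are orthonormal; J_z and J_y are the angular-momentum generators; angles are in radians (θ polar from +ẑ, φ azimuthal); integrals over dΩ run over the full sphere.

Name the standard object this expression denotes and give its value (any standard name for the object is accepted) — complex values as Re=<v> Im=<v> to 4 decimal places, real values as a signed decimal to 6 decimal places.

This is a Clebsch–Gordan (vector-coupling) coefficient.
√[8·2!3!4!/10! · 2!3!6!0!6!1!] = √(27648/7)
  +(−1)^2/∏(2,0,1,4,2,0)! = 1/96  (running 1/96)
⟨..|..⟩ = √(27648/7)·(1/96) = +0.654654

Clebsch–Gordan coefficient, +√(3/7) ≈ +0.654654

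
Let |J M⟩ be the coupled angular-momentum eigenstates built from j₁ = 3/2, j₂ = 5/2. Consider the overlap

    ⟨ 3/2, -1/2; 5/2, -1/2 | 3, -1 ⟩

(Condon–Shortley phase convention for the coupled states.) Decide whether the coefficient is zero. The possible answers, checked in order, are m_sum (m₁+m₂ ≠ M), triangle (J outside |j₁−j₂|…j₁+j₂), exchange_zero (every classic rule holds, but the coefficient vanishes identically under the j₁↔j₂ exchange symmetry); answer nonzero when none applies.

nonzero

m-sum: m₁+m₂ = -1/2+(-1/2) = -1, M = -1  ✓
triangle: |j₁−j₂| = 1 ≤ J = 3 ≤ j₁+j₂ = 4  ✓
exchange: j₁≠j₂ or m₁≠m₂ — the exchange symmetry imposes no constraint here
value check: CG = −√(1/60) = -0.129099 ≠ 0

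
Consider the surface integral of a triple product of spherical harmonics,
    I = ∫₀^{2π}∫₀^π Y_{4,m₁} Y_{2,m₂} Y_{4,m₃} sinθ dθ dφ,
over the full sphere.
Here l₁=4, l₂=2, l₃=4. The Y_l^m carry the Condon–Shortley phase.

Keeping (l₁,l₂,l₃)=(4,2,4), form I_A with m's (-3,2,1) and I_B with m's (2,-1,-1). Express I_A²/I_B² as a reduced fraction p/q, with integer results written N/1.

14/9

Shared (l₁,l₂,l₃)=(4,2,4): N and (l;000)² cancel in I_A²/I_B².
A: Δ = 2!·6!·2!/11! = 1/13860; Racah Σ t=2..2: t=2:+1/480 = 1/480; ⇒ 3j(4 2 4; -3 2 1)² = 3/110, sgn -1
B: Δ = 2!·6!·2!/11! = 1/13860; Racah Σ t=0..1: t=0:+1/96 t=1:−1/240 = 1/160; ⇒ 3j(4 2 4; 2 -1 -1)² = 27/1540, sgn -1
I_A²/I_B² = (3/110)/(27/1540) = 14/9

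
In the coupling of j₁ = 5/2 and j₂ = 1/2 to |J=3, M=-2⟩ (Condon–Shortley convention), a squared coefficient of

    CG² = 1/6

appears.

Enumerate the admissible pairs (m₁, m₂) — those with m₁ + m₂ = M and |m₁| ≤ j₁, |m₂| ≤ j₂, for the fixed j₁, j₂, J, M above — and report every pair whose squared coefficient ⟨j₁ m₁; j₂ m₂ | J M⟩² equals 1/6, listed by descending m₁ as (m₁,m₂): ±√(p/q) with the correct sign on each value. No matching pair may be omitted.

(-5/2,1/2): +√(1/6)

Admissible pairs with m₁+m₂ = M = -2: (-5/2,1/2), (-3/2,-1/2)
  (m₁,m₂)=(-3/2,-1/2): CG² = 5/6, CG = +√(5/6)
  (m₁,m₂)=(-5/2,1/2): CG² = 1/6, CG = +√(1/6)   ← matches the target
Pairs with CG² = 1/6: (-5/2,1/2): +√(1/6)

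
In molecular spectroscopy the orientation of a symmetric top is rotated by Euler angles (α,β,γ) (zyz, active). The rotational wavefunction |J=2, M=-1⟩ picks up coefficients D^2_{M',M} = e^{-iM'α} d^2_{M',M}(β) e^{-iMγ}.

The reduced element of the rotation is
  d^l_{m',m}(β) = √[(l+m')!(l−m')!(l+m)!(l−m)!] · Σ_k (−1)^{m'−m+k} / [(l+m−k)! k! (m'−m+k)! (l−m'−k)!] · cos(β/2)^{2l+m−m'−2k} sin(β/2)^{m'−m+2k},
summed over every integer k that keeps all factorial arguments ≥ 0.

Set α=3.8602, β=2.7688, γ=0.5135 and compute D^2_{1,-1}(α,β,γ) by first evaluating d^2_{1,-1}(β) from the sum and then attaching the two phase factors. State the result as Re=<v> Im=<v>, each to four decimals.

Re=0.8155 Im=-0.1697

Split into d^2_{1,-1}(β=2.7688) × two z-phases.
c=cos(2.768800/2)=0.185319, s=sin(2.768800/2)=0.982678; N=√[6·1·1·6]=6.000000
k: max(0,(-1)−(1))=0 … min(2+(-1),2−(1))=1
  k=0: (−1)^2·6.0000/(2)·0.1853^2·0.9827^2 = +0.099491
  k=1: (−1)^3·6.0000/(6)·0.1853^0·0.9827^4 = -0.932493
d^2_{1,-1}(2.7688) = +0.099491 -0.932493 = -0.833002
Phases: e^{-i·(1)·3.8602}=-0.752723+0.658337i, e^{-i·(-1)·0.5135}=+0.871031+0.491229i ⇒ D=+0.815542-0.169659i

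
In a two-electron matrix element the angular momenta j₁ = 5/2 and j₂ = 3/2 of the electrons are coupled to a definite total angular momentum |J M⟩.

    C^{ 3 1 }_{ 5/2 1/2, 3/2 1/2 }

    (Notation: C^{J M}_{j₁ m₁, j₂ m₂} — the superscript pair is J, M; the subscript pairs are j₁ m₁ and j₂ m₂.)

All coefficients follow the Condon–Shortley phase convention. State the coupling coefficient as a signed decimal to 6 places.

−√(1/60) ≈ -0.129099

√[7·1!4!2!/8! · 3!2!2!1!4!2!] = √(48/5)
  +(−1)^0/∏(0,1,2,2,2,0)! = 1/8  (running 1/8)
  +(−1)^1/∏(1,0,1,1,3,1)! = -1/6  (running -1/24)
⟨..|..⟩ = √(48/5)·(-1/24) = -0.129099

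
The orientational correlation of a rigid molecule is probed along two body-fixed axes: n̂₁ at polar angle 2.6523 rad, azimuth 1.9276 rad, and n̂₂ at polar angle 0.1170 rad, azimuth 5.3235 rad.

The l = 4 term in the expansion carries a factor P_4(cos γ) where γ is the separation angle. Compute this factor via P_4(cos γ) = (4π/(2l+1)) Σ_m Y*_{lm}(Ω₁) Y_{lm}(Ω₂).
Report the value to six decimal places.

Summing Y*_{l m}(θ₁,φ₁)·Y_{l m}(θ₂,φ₂) over m ∈ [−4, 4]; prefactor 4π/(2·4+1) = 1.396263:
  m=-4: (0.00309 + 0.02137j) × (-0.00006 - 0.00005j) = 0.00000 - 0.00000j  (running Σ = 0.00000 - 0.00000j)
  m=-3: (-0.10064 + 0.05503j) × (-0.00191 + 0.00051j) = 0.00016 - 0.00016j  (running Σ = 0.00016 - 0.00016j)
  m=-2: (-0.24881 - 0.21543j) × (-0.00919 + 0.02530j) = 0.00774 - 0.00431j  (running Σ = 0.00790 - 0.00447j)
  m=-1: (0.16820 - 0.45124j) × (0.12288 + 0.17540j) = 0.09981 - 0.02595j  (running Σ = 0.10772 - 0.03042j)
  m=0: (0.09223 + 0.00000j) × (0.78931 + 0.00000j) = 0.07280 + 0.00000j  (running Σ = 0.18051 - 0.03042j)
  m=1: (-0.16820 - 0.45124j) × (-0.12288 + 0.17540j) = 0.09981 + 0.02595j  (running Σ = 0.28033 - 0.00447j)
  m=2: (-0.24881 + 0.21543j) × (-0.00919 - 0.02530j) = 0.00774 + 0.00431j  (running Σ = 0.28807 - 0.00016j)
  m=3: (0.10064 + 0.05503j) × (0.00191 + 0.00051j) = 0.00016 + 0.00016j  (running Σ = 0.28823 - 0.00000j)
  m=4: (0.00309 - 0.02137j) × (-0.00006 + 0.00005j) = 0.00000 + 0.00000j  (running Σ = 0.28823 + 0.00000j)
Total Σ_m = 0.28823 + 0.00000j. Multiply by 1.396263: 0.40245 + 0.00000j. P_4(cos γ) = 0.402446

0.402446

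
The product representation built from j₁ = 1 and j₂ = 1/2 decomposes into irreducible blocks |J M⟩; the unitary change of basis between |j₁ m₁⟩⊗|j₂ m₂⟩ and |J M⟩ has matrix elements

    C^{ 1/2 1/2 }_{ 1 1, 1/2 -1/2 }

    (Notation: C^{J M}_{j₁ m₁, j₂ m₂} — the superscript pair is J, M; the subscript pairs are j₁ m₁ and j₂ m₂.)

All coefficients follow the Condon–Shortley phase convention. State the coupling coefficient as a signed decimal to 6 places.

+0.816497

triangle: 1!×1!×0!/3! = 1/6
(j±m)!: 2!×0!×0!×1!×1!×0! = 2
prefactor² = (2J+1)×Δ×N² = 2/3
  k=0: +1/(0!×1!×0!×0!×1!×0!) = 1
Σ = 1  ⇒  CG² = 2/3×1² = 2/3
CG = +√(2/3) = +0.816497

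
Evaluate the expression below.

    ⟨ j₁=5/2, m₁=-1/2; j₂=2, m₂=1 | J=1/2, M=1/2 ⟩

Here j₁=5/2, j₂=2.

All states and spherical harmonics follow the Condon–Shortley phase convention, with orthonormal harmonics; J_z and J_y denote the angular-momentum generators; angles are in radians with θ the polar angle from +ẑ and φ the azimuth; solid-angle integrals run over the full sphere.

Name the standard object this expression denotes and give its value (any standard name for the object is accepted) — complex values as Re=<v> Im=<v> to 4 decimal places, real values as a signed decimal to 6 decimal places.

This is a Clebsch–Gordan (vector-coupling) coefficient.
triangle: 4!*1!*0!/6! = 24/720
(j±m)!: 2!*3!*3!*1!*1!*0! = 72
prefactor² = (2J+1)*Δ*N² = 24/5
  k=3: −1/(3!*1!*0!*0!*1!*0!) = -1/6
Σ = -1/6  ⇒  CG² = 24/5*(-1/6)² = 2/15
CG = −√(2/15) = -0.365148

Clebsch–Gordan coefficient, −√(2/15) ≈ -0.365148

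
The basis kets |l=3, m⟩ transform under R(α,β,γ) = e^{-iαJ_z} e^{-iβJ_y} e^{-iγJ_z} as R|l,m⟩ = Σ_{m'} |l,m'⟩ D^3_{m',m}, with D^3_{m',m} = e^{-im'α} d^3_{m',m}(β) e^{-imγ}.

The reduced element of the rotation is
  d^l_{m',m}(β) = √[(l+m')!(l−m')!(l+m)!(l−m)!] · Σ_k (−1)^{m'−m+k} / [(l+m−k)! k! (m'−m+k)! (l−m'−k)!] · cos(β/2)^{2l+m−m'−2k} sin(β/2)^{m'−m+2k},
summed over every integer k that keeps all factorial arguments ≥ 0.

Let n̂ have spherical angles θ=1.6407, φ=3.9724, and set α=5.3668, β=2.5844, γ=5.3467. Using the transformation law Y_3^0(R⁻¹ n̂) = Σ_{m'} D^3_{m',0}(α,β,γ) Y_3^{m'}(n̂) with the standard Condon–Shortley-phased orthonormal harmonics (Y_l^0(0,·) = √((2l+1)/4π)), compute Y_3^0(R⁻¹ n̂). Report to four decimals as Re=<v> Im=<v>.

Need the full column D^3_{m',0} for m'=−3..3 at α=5.3668, β=2.5844, γ=5.3467.
cos(β/2)=0.275006, sin(β/2)=0.961442
d^3_{-3,0}: single k=3 term ⇒ +0.082663;  D = -0.076379-0.031614i
d^3_{-2,0}: k∈[2..3] ⇒ +0.028959 -0.353948 = -0.324989;  D = +0.084168+0.313901i
d^3_{-1,0}: k∈[1..3] ⇒ +0.005239 -0.192092 +0.782618 = +0.595764;  D = +0.362637-0.472683i
d^3_{0,0}: k∈[0..3] ⇒ +0.000433 -0.047584 +0.581596 -0.789841 = -0.255397;  D = -0.255397+0.000000i
d^3_{1,0}: k∈[0..2] ⇒ -0.005239 +0.192092 -0.782618 = -0.595764;  D = -0.362637-0.472683i
d^3_{2,0}: k∈[0..1] ⇒ +0.028959 -0.353948 = -0.324989;  D = +0.084168-0.313901i
d^3_{3,0}: single k=0 term ⇒ -0.082663;  D = +0.076379-0.031614i
Y_3^{m'}(θ=1.6407,φ=3.9724) and Σ D·Y over m':
  (-0.0764-0.0316i)·(+0.3299+0.2504i)  (+0.0842+0.3139i)·(+0.0064+0.0707i)  (+0.3626-0.4727i)·(+0.2121-0.2323i)  (-0.2554+0.0000i)·(+0.0776+0.0000i)  (-0.3626-0.4727i)·(-0.2121-0.2323i)  (+0.0842-0.3139i)·(+0.0064-0.0707i)  (+0.0764-0.0316i)·(-0.3299+0.2504i)
Y_3^0(R⁻¹ n̂) = -0.163469-0.000000i

Re=-0.1635 Im=0.0000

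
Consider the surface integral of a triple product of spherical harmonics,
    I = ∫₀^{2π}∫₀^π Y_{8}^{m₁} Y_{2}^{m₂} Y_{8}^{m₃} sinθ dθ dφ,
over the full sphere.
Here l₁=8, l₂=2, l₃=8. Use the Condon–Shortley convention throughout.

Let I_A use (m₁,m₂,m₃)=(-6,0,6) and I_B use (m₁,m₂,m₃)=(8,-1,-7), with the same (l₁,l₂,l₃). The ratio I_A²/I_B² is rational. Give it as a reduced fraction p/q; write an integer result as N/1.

6/25

Shared (l₁,l₂,l₃)=(8,2,8): N and (l;000)² cancel in I_A²/I_B².
A: Δ = 2!·14!·2!/19! = 1/348840; Racah Σ t=0..2: t=0:+1/348713164800 t=1:−1/6227020800 t=2:+1/3832012800 = 1/9686476800; ⇒ 3j(8 2 8; -6 0 6)² = 6/1615, sgn +1
B: Δ = 2!·14!·2!/19! = 1/348840; Racah Σ t=0..0: t=0:+1/174356582400 = 1/174356582400; ⇒ 3j(8 2 8; 8 -1 -7)² = 5/323, sgn -1
I_A²/I_B² = (6/1615)/(5/323) = 6/25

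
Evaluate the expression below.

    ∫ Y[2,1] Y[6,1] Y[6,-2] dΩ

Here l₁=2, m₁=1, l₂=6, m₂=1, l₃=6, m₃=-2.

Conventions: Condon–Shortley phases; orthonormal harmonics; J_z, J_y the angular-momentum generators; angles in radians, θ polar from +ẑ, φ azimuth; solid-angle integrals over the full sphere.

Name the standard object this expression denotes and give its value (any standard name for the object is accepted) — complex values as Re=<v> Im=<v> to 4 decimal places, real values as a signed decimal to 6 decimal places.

This is a Gaunt coefficient — the integral of a triple product of spherical harmonics over the sphere.
Checks pass: Σm=0; 14 even; l₃=6∈[4,8].
(2·2+1)(2·6+1)(2·6+1) = 845
Δ: 2! 2! 10! / 15! → 1/90090
sum: t=0:+1/69120 t=1:−1/14400 t=2:+1/69120 = -7/172800
3j²(2 6 6; 0 0 0) = Δ·Π!·Σ² = 14/715  (sign -1)
sum: t=0:+1/60480 t=1:−1/34560 = -1/80640
3j²(2 6 6; 1 1 -2) = Δ·Π!·Σ² = 6/1001  (sign -1)
combine: 4πI² = 845·14/715·6/1001 = 12/121
take √, sign +1: I = 0.08883682

Gaunt coefficient, +0.088837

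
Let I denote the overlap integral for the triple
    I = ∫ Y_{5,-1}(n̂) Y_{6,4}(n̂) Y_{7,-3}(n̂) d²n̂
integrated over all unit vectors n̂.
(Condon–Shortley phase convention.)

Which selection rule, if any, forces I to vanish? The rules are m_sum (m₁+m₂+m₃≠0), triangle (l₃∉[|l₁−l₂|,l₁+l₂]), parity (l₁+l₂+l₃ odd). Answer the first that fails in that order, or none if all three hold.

none

Σmᵢ = 0  ✓
l₃∈[|l₁−l₂|,l₁+l₂]=[1,11], have l₃=7  ✓
Σlᵢ = 18 ⇒ even  ✓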